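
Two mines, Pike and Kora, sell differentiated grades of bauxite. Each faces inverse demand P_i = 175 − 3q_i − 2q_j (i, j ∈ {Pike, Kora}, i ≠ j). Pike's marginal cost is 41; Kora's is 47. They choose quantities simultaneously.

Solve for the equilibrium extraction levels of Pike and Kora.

Mine Pike's profit: π = q_{Pike}(175 − 3q_{Pike} − 2q_{Kora}) − 41q_{Pike}.
∂π/∂q_{Pike} = 134 − 6q_{Pike} − 2q_{Kora} = 0 ⇒ q_{Pike} = 67/3 − (1/3)q_{Kora}.
Similarly q_{Kora} = 64/3 − (1/3)q_{Pike}.
Solving the two reaction functions simultaneously: (1 − (−1/3)(−1/3))q_{Pike} = 67/3 − (1/3)·(64/3), so (8/9)q_{Pike} = 137/9 and q_{Pike} = 17.125.
Then q_{Kora} = 64/3 − (1/3)·17.125 = 15.625.

17.125, 15.625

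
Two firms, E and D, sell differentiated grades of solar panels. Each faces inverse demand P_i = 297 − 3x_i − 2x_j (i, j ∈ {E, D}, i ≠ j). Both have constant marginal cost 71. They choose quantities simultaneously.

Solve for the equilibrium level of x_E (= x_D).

28.25

Firm E's profit: π = x_E(297 − 3x_E − 2x_D) − 71x_E.
∂π/∂x_E = 226 − 6x_E − 2x_D = 0 ⇒ x_E = 113/3 − (1/3)x_D.
By symmetry x_D = x_E; substituting into the reaction function, (4/3)x_E = 113/3 and x_E = 28.25.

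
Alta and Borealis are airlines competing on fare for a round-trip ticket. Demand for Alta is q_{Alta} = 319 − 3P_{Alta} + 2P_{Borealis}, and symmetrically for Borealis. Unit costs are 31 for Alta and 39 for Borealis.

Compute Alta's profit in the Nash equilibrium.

16206.75

Alta's profit: π = (P_{Alta} − 31)(319 − 3P_{Alta} + 2P_{Borealis}).
∂π/∂P_{Alta} = 412 − 6P_{Alta} + 2P_{Borealis} = 0 ⇒ P_{Alta} = 206/3 + (1/3)P_{Borealis}.
Similarly P_{Borealis} = 218/3 + (1/3)P_{Alta}.
Substituting the second reaction function into the first: P_{Alta} = 206/3 + (1/3)(218/3 + (1/3)P_{Alta}), which gives (8/9)P_{Alta} = 836/9 ⇒ P_{Alta} = 104.5.
Then P_{Borealis} = 218/3 + (1/3)·104.5 = 107.5.
q_{Alta} = 319 − 3·104.5 + 2·107.5 = 220.5.
Profit = (104.5 − 31)·220.5 = 16206.75.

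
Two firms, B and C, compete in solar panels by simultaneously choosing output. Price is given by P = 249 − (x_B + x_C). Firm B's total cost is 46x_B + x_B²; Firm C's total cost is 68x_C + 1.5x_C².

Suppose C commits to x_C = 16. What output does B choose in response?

Firm B's profit: π = x_B(249 − (x_B + x_C)) − 46x_B − x_B².
∂π/∂x_B = 203 − 4x_B − x_C = 0, so x_B = 50.75 − 0.25x_C.
At x_C = 16: x_B = 50.75 − 0.25·16 = 46.75.

46.75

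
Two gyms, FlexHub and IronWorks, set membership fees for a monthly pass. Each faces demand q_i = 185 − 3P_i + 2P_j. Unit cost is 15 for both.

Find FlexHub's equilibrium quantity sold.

127.5

FlexHub's profit: π = (P_{FlexHub} − 15)(185 − 3P_{FlexHub} + 2P_{IronWorks}).
∂π/∂P_{FlexHub} = 230 − 6P_{FlexHub} + 2P_{IronWorks} = 0 ⇒ P_{FlexHub} = 115/3 + (1/3)P_{IronWorks}.
Setting P_{FlexHub} = P_{IronWorks} in the reaction function: P_{FlexHub} = 115/3 + (1/3)P_{FlexHub}, so P_{FlexHub} = (115/3) / (2/3) = 57.5.
q_{FlexHub} = 185 − 3·57.5 + 2·57.5 = 127.5.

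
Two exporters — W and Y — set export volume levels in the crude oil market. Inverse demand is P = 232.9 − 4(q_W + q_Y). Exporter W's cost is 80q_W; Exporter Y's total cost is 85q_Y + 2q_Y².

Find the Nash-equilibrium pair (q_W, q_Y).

Exporter W's profit: π = q_W(232.9 − 4(q_W + q_Y)) − 80q_W.
∂π/∂q_W = 152.9 − 8q_W − 4q_Y = 0, so q_W = 19.1125 − 0.5q_Y.
For Y: ∂π/∂q_Y = 147.9 − 12q_Y − 4q_W = 0 ⇒ q_Y = 12.325 − (1/3)q_W.
Plugging q_Y into W's best response: q_W = 19.1125 − 0.5(12.325 − (1/3)q_W) ⇒ (5/6)q_W = 12.95, so q_W = 15.54.
Then q_Y = 12.325 − (1/3)·15.54 = 7.145.

15.54, 7.145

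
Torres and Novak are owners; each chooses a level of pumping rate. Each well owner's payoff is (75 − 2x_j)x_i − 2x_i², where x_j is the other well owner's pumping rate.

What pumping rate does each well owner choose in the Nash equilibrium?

12.5

Torres's payoff is (75 − 2x_N)x_T − 2x_T².
∂π/∂x_T = 75 − 2x_N − 4x_T = 0, so x_T = 18.75 − 0.5x_N.
The game is symmetric, so in equilibrium x_N = x_T: the reaction function gives 1.5x_T = 18.75, hence x_T = 12.5.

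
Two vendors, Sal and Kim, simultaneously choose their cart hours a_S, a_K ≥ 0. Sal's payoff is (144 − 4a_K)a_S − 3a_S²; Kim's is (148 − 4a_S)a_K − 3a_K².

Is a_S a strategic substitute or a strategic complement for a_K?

strategic substitutes

Expanding Sal's payoff: 144a_S − 4a_Ka_S − 3a_S².
∂π/∂a_S = 144 − 4a_K − 6a_S = 0, so a_S = 24 − (2/3)a_K.
The best-response slope da_S/da_K = −2/3 < 0: the reaction function is downward-sloping, so the choices are strategic substitutes.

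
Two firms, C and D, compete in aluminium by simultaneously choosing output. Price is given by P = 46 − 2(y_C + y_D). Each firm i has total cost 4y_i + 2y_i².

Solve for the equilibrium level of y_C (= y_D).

Firm C's profit: π = y_C(46 − 2(y_C + y_D)) − 4y_C − 2y_C².
∂π/∂y_C = 42 − 8y_C − 2y_D = 0, so y_C = 5.25 − 0.25y_D.
By symmetry y_D = y_C; substituting into the reaction function, 1.25y_C = 5.25 and y_C = 4.2.

4.2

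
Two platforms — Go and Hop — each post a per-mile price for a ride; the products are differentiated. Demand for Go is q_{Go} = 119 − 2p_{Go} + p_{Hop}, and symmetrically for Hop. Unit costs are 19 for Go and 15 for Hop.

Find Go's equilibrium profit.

Go's profit: π = (p_{Go} − 19)(119 − 2p_{Go} + p_{Hop}).
∂π/∂p_{Go} = 157 − 4p_{Go} + p_{Hop} = 0 ⇒ p_{Go} = 39.25 + 0.25p_{Hop}.
Similarly p_{Hop} = 37.25 + 0.25p_{Go}.
Plugging p_{Hop} into Go's best response: p_{Go} = 39.25 + 0.25(37.25 + 0.25p_{Go}) ⇒ 0.9375p_{Go} = 48.5625, so p_{Go} = 51.8.
Then p_{Hop} = 37.25 + 0.25·51.8 = 50.2.
q_{Go} = 119 − 2·51.8 + 50.2 = 65.6.
Profit = (51.8 − 19)·65.6 = 2151.68.

2151.68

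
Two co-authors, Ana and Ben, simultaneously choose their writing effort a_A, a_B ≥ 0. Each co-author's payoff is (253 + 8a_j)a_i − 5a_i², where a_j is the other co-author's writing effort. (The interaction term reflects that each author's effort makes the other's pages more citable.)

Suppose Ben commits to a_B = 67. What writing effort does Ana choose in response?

Ana's payoff is (253 + 8a_B)a_A − 5a_A².
∂π/∂a_A = 253 + 8a_B − 10a_A = 0, so a_A = 25.3 + 0.8a_B.
At a_B = 67: a_A = 25.3 + 0.8·67 = 78.9.

78.9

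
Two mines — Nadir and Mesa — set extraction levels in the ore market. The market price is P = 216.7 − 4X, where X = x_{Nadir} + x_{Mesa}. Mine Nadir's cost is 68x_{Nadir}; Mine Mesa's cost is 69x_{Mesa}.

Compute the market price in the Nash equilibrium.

Mine Nadir's profit: π = x_{Nadir}(216.7 − 4(x_{Nadir} + x_{Mesa})) − 68x_{Nadir}.
∂π/∂x_{Nadir} = 148.7 − 8x_{Nadir} − 4x_{Mesa} = 0, so x_{Nadir} = 18.5875 − 0.5x_{Mesa}.
By the same steps for Mesa: x_{Mesa} = 18.4625 − 0.5x_{Nadir}.
Substituting the second reaction function into the first: x_{Nadir} = 18.5875 − 0.5(18.4625 − 0.5x_{Nadir}), which gives 0.75x_{Nadir} = 1497/160 ⇒ x_{Nadir} = 12.475.
Then x_{Mesa} = 18.4625 − 0.5·12.475 = 12.225.
Equilibrium price: P = 216.7 − 4·24.7 = 117.9.

117.9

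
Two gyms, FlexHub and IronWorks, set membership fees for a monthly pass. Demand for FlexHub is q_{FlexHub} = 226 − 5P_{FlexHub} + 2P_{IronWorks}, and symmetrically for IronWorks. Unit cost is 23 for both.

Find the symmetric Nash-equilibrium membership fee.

FlexHub's profit: π = (P_{FlexHub} − 23)(226 − 5P_{FlexHub} + 2P_{IronWorks}).
∂π/∂P_{FlexHub} = 341 − 10P_{FlexHub} + 2P_{IronWorks} = 0 ⇒ P_{FlexHub} = 34.1 + 0.2P_{IronWorks}.
Setting P_{FlexHub} = P_{IronWorks} in the reaction function: P_{FlexHub} = 34.1 + 0.2P_{FlexHub}, so P_{FlexHub} = 34.1 / 0.8 = 42.625.

42.625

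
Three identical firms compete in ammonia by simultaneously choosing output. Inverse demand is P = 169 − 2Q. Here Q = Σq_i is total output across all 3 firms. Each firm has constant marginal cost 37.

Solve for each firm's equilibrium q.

A representative firm's profit is π_i = q_i(169 − 2Q) − 37q_i, with Q = q_i + Σ_{j≠i} q_j.
First-order condition: 132 − 4q_i − 2Σ_{j≠i} q_j = 0.
Imposing symmetry (q_j = q for all j) turns Σ_{j≠i} q_j into 2q, so 132 = 8q and q = 16.5.

16.5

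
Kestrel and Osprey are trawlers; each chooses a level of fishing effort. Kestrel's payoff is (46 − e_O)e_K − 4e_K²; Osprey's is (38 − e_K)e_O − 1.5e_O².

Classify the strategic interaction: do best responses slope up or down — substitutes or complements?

Expanding Kestrel's payoff: 46e_K − e_Oe_K − 4e_K².
∂π/∂e_K = 46 − e_O − 8e_K = 0, so e_K = 5.75 − 0.125e_O.
The best-response slope de_K/de_O = −0.125 < 0: the reaction function is downward-sloping, so the choices are strategic substitutes.

strategic substitutes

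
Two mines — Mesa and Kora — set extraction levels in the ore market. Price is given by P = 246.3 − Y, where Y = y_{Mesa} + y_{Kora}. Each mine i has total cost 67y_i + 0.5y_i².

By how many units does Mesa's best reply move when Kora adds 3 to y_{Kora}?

Mine Mesa's profit: π = y_{Mesa}(246.3 − (y_{Mesa} + y_{Kora})) − 67y_{Mesa} − 0.5y_{Mesa}².
∂π/∂y_{Mesa} = 179.3 − 3y_{Mesa} − y_{Kora} = 0, so y_{Mesa} = 1793/30 − (1/3)y_{Kora}.
The reaction-function slope is −1/3, so a 3-unit rise in y_{Kora} moves y_{Mesa} by −1/3 × 3 = −1. Mesa's best response falls — the actions are strategic substitutes.

-1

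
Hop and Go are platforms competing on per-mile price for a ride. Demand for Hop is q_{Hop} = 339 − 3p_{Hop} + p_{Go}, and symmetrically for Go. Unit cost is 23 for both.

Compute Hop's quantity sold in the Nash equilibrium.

Hop's profit: π = (p_{Hop} − 23)(339 − 3p_{Hop} + p_{Go}).
∂π/∂p_{Hop} = 408 − 6p_{Hop} + p_{Go} = 0 ⇒ p_{Hop} = 68 + (1/6)p_{Go}.
By symmetry p_{Go} = p_{Hop}; substituting into the reaction function, (5/6)p_{Hop} = 68 and p_{Hop} = 81.6.
q_{Hop} = 339 − 3·81.6 + 81.6 = 175.8.

175.8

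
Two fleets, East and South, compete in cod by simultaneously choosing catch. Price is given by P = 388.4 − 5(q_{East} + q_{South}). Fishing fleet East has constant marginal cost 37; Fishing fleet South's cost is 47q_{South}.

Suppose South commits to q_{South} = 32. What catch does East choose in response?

Fishing fleet East's profit: π = q_{East}(388.4 − 5(q_{East} + q_{South})) − 37q_{East}.
∂π/∂q_{East} = 351.4 − 10q_{East} − 5q_{South} = 0, so q_{East} = 35.14 − 0.5q_{South}.
At q_{South} = 32: q_{East} = 35.14 − 0.5·32 = 19.14.

19.14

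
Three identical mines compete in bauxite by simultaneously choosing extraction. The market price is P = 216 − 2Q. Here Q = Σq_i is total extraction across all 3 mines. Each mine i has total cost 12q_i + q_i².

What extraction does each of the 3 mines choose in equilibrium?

A representative mine's profit is π_i = q_i(216 − 2Q) − 12q_i − q_i², with Q = q_i + Σ_{j≠i} q_j.
First-order condition: 204 − 6q_i − 2Σ_{j≠i} q_j = 0.
With identical mines, set every q_j = q: then 204 − 6q − 4q = 0, i.e. q = 204/10 = 20.4.

20.4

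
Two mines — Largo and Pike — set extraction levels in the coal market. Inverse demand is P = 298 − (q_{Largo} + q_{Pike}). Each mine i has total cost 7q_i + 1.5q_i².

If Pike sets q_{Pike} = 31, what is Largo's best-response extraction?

Mine Largo's profit: π = q_{Largo}(298 − (q_{Largo} + q_{Pike})) − 7q_{Largo} − 1.5q_{Largo}².
∂π/∂q_{Largo} = 291 − 5q_{Largo} − q_{Pike} = 0, so q_{Largo} = 58.2 − 0.2q_{Pike}.
At q_{Pike} = 31: q_{Largo} = 58.2 − 0.2·31 = 52.

52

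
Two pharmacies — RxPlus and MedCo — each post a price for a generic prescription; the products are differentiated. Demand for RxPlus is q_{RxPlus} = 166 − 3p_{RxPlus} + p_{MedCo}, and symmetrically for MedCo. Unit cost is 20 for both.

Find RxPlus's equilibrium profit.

1905.12

RxPlus's profit: π = (p_{RxPlus} − 20)(166 − 3p_{RxPlus} + p_{MedCo}).
∂π/∂p_{RxPlus} = 226 − 6p_{RxPlus} + p_{MedCo} = 0 ⇒ p_{RxPlus} = 113/3 + (1/6)p_{MedCo}.
By symmetry p_{MedCo} = p_{RxPlus}; substituting into the reaction function, (5/6)p_{RxPlus} = 113/3 and p_{RxPlus} = 45.2.
q_{RxPlus} = 166 − 3·45.2 + 45.2 = 75.6.
Profit = (45.2 − 20)·75.6 = 1905.12.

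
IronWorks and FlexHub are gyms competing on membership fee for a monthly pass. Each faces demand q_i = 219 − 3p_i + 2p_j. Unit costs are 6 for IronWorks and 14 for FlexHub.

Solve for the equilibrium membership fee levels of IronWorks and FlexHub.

60.75, 63.75

IronWorks's profit: π = (p_{IronWorks} − 6)(219 − 3p_{IronWorks} + 2p_{FlexHub}).
∂π/∂p_{IronWorks} = 237 − 6p_{IronWorks} + 2p_{FlexHub} = 0 ⇒ p_{IronWorks} = 39.5 + (1/3)p_{FlexHub}.
Similarly p_{FlexHub} = 43.5 + (1/3)p_{IronWorks}.
Solving the two reaction functions simultaneously: (1 − (1/3)(1/3))p_{IronWorks} = 39.5 + (1/3)·43.5, so (8/9)p_{IronWorks} = 54 and p_{IronWorks} = 60.75.
Then p_{FlexHub} = 43.5 + (1/3)·60.75 = 63.75.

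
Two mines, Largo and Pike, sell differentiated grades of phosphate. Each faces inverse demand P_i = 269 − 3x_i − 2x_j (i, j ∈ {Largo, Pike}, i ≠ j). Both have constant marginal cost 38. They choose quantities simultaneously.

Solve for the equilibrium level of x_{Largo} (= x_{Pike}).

28.875

Mine Largo's profit: π = x_{Largo}(269 − 3x_{Largo} − 2x_{Pike}) − 38x_{Largo}.
∂π/∂x_{Largo} = 231 − 6x_{Largo} − 2x_{Pike} = 0 ⇒ x_{Largo} = 38.5 − (1/3)x_{Pike}.
By symmetry x_{Pike} = x_{Largo}; substituting into the reaction function, (4/3)x_{Largo} = 38.5 and x_{Largo} = 28.875.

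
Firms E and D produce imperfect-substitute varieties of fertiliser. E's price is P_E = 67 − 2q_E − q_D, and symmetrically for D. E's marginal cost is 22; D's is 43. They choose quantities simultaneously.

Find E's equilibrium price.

42.8

Firm E's profit: π = q_E(67 − 2q_E − q_D) − 22q_E.
∂π/∂q_E = 45 − 4q_E − q_D = 0 ⇒ q_E = 11.25 − 0.25q_D.
Similarly q_D = 6 − 0.25q_E.
Solving the two reaction functions simultaneously: (1 − (−0.25)(−0.25))q_E = 11.25 − 0.25·6, so 0.9375q_E = 9.75 and q_E = 10.4.
Then q_D = 6 − 0.25·10.4 = 3.4.
P_E = 67 − 2·10.4 − 3.4 = 42.8.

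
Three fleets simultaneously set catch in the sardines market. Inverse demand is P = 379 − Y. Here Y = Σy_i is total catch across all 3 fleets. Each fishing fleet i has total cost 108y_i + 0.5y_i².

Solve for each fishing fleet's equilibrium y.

A representative fishing fleet's profit is π_i = y_i(379 − Y) − 108y_i − 0.5y_i², with Y = y_i + Σ_{j≠i} y_j.
First-order condition: 271 − 3y_i − Σ_{j≠i} y_j = 0.
Imposing symmetry (y_j = y for all j) turns Σ_{j≠i} y_j into 2y, so 271 = 5y and y = 54.2.

54.2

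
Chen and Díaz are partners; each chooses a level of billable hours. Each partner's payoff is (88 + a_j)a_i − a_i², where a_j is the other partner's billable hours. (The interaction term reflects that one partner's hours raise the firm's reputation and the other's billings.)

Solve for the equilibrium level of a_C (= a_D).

88

Chen's payoff is (88 + a_D)a_C − a_C².
∂π/∂a_C = 88 + a_D − 2a_C = 0, so a_C = 44 + 0.5a_D.
The game is symmetric, so in equilibrium a_D = a_C: the reaction function gives 0.5a_C = 44, hence a_C = 88.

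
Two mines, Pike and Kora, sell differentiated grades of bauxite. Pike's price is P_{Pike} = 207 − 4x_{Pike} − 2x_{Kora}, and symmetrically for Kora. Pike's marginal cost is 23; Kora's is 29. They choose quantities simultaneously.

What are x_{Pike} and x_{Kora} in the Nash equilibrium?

18.6, 17.6

Mine Pike's profit: π = x_{Pike}(207 − 4x_{Pike} − 2x_{Kora}) − 23x_{Pike}.
∂π/∂x_{Pike} = 184 − 8x_{Pike} − 2x_{Kora} = 0 ⇒ x_{Pike} = 23 − 0.25x_{Kora}.
Similarly x_{Kora} = 22.25 − 0.25x_{Pike}.
Solving the two reaction functions simultaneously: (1 − (−0.25)(−0.25))x_{Pike} = 23 − 0.25·22.25, so 0.9375x_{Pike} = 17.4375 and x_{Pike} = 18.6.
Then x_{Kora} = 22.25 − 0.25·18.6 = 17.6.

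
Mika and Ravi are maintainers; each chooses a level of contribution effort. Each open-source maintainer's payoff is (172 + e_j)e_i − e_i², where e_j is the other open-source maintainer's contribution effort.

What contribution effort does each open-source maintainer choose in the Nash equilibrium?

172

Mika's payoff is (172 + e_R)e_M − e_M².
∂π/∂e_M = 172 + e_R − 2e_M = 0, so e_M = 86 + 0.5e_R.
The game is symmetric, so in equilibrium e_R = e_M: the reaction function gives 0.5e_M = 86, hence e_M = 172.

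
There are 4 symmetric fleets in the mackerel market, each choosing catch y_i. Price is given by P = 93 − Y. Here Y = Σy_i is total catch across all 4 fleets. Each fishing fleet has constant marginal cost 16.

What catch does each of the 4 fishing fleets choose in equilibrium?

A representative fishing fleet's profit is π_i = y_i(93 − Y) − 16y_i, with Y = y_i + Σ_{j≠i} y_j.
First-order condition: 77 − 2y_i − Σ_{j≠i} y_j = 0.
In a symmetric equilibrium every fishing fleet chooses the same y, so Σ_{j≠i} y_j = 3y. The condition becomes 77 − 5y = 0, giving y = 77/5 = 15.4.

15.4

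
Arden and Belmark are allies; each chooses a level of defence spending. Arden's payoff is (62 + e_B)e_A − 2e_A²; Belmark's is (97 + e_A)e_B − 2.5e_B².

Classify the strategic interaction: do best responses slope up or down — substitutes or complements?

Expanding Arden's payoff: 62e_A + e_Be_A − 2e_A².
∂π/∂e_A = 62 + e_B − 4e_A = 0, so e_A = 15.5 + 0.25e_B.
The best-response slope de_A/de_B = 0.25 > 0: the reaction function is upward-sloping, so the choices are strategic complements.

strategic complements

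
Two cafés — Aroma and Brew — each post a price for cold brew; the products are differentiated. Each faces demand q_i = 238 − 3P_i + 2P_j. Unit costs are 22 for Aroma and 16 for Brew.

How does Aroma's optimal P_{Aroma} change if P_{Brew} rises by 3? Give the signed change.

Aroma's profit: π = (P_{Aroma} − 22)(238 − 3P_{Aroma} + 2P_{Brew}).
∂π/∂P_{Aroma} = 304 − 6P_{Aroma} + 2P_{Brew} = 0 ⇒ P_{Aroma} = 152/3 + (1/3)P_{Brew}.
The reaction-function slope is 1/3, so a 3-unit rise in P_{Brew} moves P_{Aroma} by 1/3 × 3 = 1. Aroma's best response rises — the actions are strategic complements.

1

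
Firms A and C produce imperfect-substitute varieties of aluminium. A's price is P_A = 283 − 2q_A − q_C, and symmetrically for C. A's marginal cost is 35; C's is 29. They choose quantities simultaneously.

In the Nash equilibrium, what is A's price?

133.4

Firm A's profit: π = q_A(283 − 2q_A − q_C) − 35q_A.
∂π/∂q_A = 248 − 4q_A − q_C = 0 ⇒ q_A = 62 − 0.25q_C.
Similarly q_C = 63.5 − 0.25q_A.
Substituting the second reaction function into the first: q_A = 62 − 0.25(63.5 − 0.25q_A), which gives 0.9375q_A = 46.125 ⇒ q_A = 49.2.
Then q_C = 63.5 − 0.25·49.2 = 51.2.
P_A = 283 − 2·49.2 − 51.2 = 133.4.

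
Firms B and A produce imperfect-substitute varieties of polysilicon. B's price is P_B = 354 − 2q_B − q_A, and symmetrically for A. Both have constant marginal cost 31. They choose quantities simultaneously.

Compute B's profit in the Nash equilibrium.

Firm B's profit: π = q_B(354 − 2q_B − q_A) − 31q_B.
∂π/∂q_B = 323 − 4q_B − q_A = 0 ⇒ q_B = 80.75 − 0.25q_A.
By symmetry q_A = q_B; substituting into the reaction function, 1.25q_B = 80.75 and q_B = 64.6.
P_B = 354 − 2·64.6 − 64.6 = 160.2.
Profit = (160.2 − 31)·64.6 = 8346.32.

8346.32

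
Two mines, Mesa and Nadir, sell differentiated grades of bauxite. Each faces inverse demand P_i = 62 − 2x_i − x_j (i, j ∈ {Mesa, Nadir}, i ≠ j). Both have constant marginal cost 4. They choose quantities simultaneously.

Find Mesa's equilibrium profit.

Mine Mesa's profit: π = x_{Mesa}(62 − 2x_{Mesa} − x_{Nadir}) − 4x_{Mesa}.
∂π/∂x_{Mesa} = 58 − 4x_{Mesa} − x_{Nadir} = 0 ⇒ x_{Mesa} = 14.5 − 0.25x_{Nadir}.
By symmetry x_{Nadir} = x_{Mesa}; substituting into the reaction function, 1.25x_{Mesa} = 14.5 and x_{Mesa} = 11.6.
P_{Mesa} = 62 − 2·11.6 − 11.6 = 27.2.
Profit = (27.2 − 4)·11.6 = 269.12.

269.12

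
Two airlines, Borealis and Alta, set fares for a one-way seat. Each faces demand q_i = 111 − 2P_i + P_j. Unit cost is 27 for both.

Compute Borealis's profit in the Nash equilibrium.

Borealis's profit: π = (P_{Borealis} − 27)(111 − 2P_{Borealis} + P_{Alta}).
∂π/∂P_{Borealis} = 165 − 4P_{Borealis} + P_{Alta} = 0 ⇒ P_{Borealis} = 41.25 + 0.25P_{Alta}.
Setting P_{Borealis} = P_{Alta} in the reaction function: P_{Borealis} = 41.25 + 0.25P_{Borealis}, so P_{Borealis} = 41.25 / 0.75 = 55.
q_{Borealis} = 111 − 2·55 + 55 = 56.
Profit = (55 − 27)·56 = 1568.

1568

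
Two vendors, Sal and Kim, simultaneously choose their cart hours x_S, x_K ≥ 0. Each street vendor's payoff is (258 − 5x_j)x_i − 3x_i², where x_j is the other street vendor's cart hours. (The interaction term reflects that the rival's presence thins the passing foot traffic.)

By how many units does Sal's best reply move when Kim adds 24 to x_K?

Sal's payoff is (258 − 5x_K)x_S − 3x_S².
∂π/∂x_S = 258 − 5x_K − 6x_S = 0, so x_S = 43 − (5/6)x_K.
The reaction-function slope is −5/6, so a 24-unit rise in x_K moves x_S by −5/6 × 24 = −20. Sal's best response falls — the actions are strategic substitutes.

-20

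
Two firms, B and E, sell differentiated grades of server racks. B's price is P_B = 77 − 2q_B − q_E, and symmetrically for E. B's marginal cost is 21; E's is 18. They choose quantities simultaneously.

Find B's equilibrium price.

43

Firm B's profit: π = q_B(77 − 2q_B − q_E) − 21q_B.
∂π/∂q_B = 56 − 4q_B − q_E = 0 ⇒ q_B = 14 − 0.25q_E.
Similarly q_E = 14.75 − 0.25q_B.
Substituting the second reaction function into the first: q_B = 14 − 0.25(14.75 − 0.25q_B), which gives 0.9375q_B = 10.3125 ⇒ q_B = 11.
Then q_E = 14.75 − 0.25·11 = 12.
P_B = 77 − 2·11 − 12 = 43.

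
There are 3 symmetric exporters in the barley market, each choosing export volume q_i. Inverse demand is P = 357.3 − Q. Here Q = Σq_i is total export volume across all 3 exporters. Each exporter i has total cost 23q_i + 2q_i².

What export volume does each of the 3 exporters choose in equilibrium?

A representative exporter's profit is π_i = q_i(357.3 − Q) − 23q_i − 2q_i², with Q = q_i + Σ_{j≠i} q_j.
First-order condition: 334.3 − 6q_i − Σ_{j≠i} q_j = 0.
In a symmetric equilibrium every exporter chooses the same q, so Σ_{j≠i} q_j = 2q. The condition becomes 334.3 − 8q = 0, giving q = 334.3/8 = 41.7875.

41.7875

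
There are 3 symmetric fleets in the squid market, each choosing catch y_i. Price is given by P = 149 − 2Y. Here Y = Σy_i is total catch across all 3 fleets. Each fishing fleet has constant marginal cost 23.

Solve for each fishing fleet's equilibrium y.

15.75

A representative fishing fleet's profit is π_i = y_i(149 − 2Y) − 23y_i, with Y = y_i + Σ_{j≠i} y_j.
First-order condition: 126 − 4y_i − 2Σ_{j≠i} y_j = 0.
Imposing symmetry (y_j = y for all j) turns Σ_{j≠i} y_j into 2y, so 126 = 8y and y = 15.75.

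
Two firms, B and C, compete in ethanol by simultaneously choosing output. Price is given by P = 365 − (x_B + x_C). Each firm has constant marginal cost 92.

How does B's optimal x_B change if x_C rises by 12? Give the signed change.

Firm B's profit: π = x_B(365 − (x_B + x_C)) − 92x_B.
∂π/∂x_B = 273 − 2x_B − x_C = 0, so x_B = 136.5 − 0.5x_C.
The reaction-function slope is −0.5, so a 12-unit rise in x_C moves x_B by −0.5 × 12 = −6. B's best response falls — the actions are strategic substitutes.

-6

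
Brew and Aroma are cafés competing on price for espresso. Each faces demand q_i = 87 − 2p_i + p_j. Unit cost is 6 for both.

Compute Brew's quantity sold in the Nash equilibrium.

54

Brew's profit: π = (p_{Brew} − 6)(87 − 2p_{Brew} + p_{Aroma}).
∂π/∂p_{Brew} = 99 − 4p_{Brew} + p_{Aroma} = 0 ⇒ p_{Brew} = 24.75 + 0.25p_{Aroma}.
The game is symmetric, so in equilibrium p_{Aroma} = p_{Brew}: the reaction function gives 0.75p_{Brew} = 24.75, hence p_{Brew} = 33.
q_{Brew} = 87 − 2·33 + 33 = 54.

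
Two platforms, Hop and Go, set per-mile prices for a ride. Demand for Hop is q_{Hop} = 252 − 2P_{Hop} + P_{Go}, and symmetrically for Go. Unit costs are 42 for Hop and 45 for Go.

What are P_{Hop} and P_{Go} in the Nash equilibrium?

112.4, 113.6

Hop's profit: π = (P_{Hop} − 42)(252 − 2P_{Hop} + P_{Go}).
∂π/∂P_{Hop} = 336 − 4P_{Hop} + P_{Go} = 0 ⇒ P_{Hop} = 84 + 0.25P_{Go}.
Similarly P_{Go} = 85.5 + 0.25P_{Hop}.
Solving the two reaction functions simultaneously: (1 − (0.25)(0.25))P_{Hop} = 84 + 0.25·85.5, so 0.9375P_{Hop} = 105.375 and P_{Hop} = 112.4.
Then P_{Go} = 85.5 + 0.25·112.4 = 113.6.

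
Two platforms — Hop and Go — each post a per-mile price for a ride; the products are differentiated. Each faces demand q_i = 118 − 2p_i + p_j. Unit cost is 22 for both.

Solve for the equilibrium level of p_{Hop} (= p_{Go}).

54

Hop's profit: π = (p_{Hop} − 22)(118 − 2p_{Hop} + p_{Go}).
∂π/∂p_{Hop} = 162 − 4p_{Hop} + p_{Go} = 0 ⇒ p_{Hop} = 40.5 + 0.25p_{Go}.
Setting p_{Hop} = p_{Go} in the reaction function: p_{Hop} = 40.5 + 0.25p_{Hop}, so p_{Hop} = 40.5 / 0.75 = 54.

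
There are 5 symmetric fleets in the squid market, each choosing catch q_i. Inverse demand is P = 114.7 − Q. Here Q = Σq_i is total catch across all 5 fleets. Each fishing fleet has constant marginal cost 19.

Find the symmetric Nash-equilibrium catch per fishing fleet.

A representative fishing fleet's profit is π_i = q_i(114.7 − Q) − 19q_i, with Q = q_i + Σ_{j≠i} q_j.
First-order condition: 95.7 − 2q_i − Σ_{j≠i} q_j = 0.
Imposing symmetry (q_j = q for all j) turns Σ_{j≠i} q_j into 4q, so 95.7 = 6q and q = 15.95.

15.95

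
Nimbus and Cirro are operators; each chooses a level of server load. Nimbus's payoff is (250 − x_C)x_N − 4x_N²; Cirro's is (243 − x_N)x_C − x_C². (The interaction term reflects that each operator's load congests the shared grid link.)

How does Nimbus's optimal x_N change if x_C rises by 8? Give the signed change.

-1

Expanding Nimbus's payoff: 250x_N − x_Cx_N − 4x_N².
∂π/∂x_N = 250 − x_C − 8x_N = 0, so x_N = 31.25 − 0.125x_C.
The reaction-function slope is −0.125, so an 8-unit rise in x_C moves x_N by −0.125 × 8 = −1. Nimbus's best response falls — the actions are strategic substitutes.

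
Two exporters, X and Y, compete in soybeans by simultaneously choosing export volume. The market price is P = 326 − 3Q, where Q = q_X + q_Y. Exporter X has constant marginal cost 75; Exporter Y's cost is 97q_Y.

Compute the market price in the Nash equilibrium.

Exporter X's profit: π = q_X(326 − 3(q_X + q_Y)) − 75q_X.
∂π/∂q_X = 251 − 6q_X − 3q_Y = 0, so q_X = 251/6 − 0.5q_Y.
By the same steps for Y: q_Y = 229/6 − 0.5q_X.
Plugging q_Y into X's best response: q_X = 251/6 − 0.5(229/6 − 0.5q_X) ⇒ 0.75q_X = 22.75, so q_X = 91/3.
Then q_Y = 229/6 − 0.5·(91/3) = 23.
Equilibrium price: P = 326 − 3·(160/3) = 166.

166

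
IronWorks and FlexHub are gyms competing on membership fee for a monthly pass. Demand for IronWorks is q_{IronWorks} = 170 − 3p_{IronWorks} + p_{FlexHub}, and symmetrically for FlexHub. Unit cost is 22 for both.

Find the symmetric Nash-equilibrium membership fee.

47.2

IronWorks's profit: π = (p_{IronWorks} − 22)(170 − 3p_{IronWorks} + p_{FlexHub}).
∂π/∂p_{IronWorks} = 236 − 6p_{IronWorks} + p_{FlexHub} = 0 ⇒ p_{IronWorks} = 118/3 + (1/6)p_{FlexHub}.
By symmetry p_{FlexHub} = p_{IronWorks}; substituting into the reaction function, (5/6)p_{IronWorks} = 118/3 and p_{IronWorks} = 47.2.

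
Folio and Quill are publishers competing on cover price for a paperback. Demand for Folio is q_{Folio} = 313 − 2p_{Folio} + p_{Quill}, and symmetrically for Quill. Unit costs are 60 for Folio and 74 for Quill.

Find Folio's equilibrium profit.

14860.88

Folio's profit: π = (p_{Folio} − 60)(313 − 2p_{Folio} + p_{Quill}).
∂π/∂p_{Folio} = 433 − 4p_{Folio} + p_{Quill} = 0 ⇒ p_{Folio} = 108.25 + 0.25p_{Quill}.
Similarly p_{Quill} = 115.25 + 0.25p_{Folio}.
Substituting the second reaction function into the first: p_{Folio} = 108.25 + 0.25(115.25 + 0.25p_{Folio}), which gives 0.9375p_{Folio} = 137.0625 ⇒ p_{Folio} = 146.2.
Then p_{Quill} = 115.25 + 0.25·146.2 = 151.8.
q_{Folio} = 313 − 2·146.2 + 151.8 = 172.4.
Profit = (146.2 − 60)·172.4 = 14860.88.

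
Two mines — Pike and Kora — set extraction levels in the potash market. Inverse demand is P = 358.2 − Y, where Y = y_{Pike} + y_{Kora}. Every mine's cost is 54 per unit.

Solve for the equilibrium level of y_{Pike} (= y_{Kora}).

Mine Pike's profit: π = y_{Pike}(358.2 − (y_{Pike} + y_{Kora})) − 54y_{Pike}.
∂π/∂y_{Pike} = 304.2 − 2y_{Pike} − y_{Kora} = 0, so y_{Pike} = 152.1 − 0.5y_{Kora}.
Setting y_{Pike} = y_{Kora} in the reaction function: y_{Pike} = 152.1 − 0.5y_{Pike}, so y_{Pike} = 152.1 / 1.5 = 101.4.

101.4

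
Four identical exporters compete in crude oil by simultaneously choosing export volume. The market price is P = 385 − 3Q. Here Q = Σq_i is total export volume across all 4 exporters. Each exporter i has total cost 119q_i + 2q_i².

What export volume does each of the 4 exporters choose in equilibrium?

14

A representative exporter's profit is π_i = q_i(385 − 3Q) − 119q_i − 2q_i², with Q = q_i + Σ_{j≠i} q_j.
First-order condition: 266 − 10q_i − 3Σ_{j≠i} q_j = 0.
In a symmetric equilibrium every exporter chooses the same q, so Σ_{j≠i} q_j = 3q. The condition becomes 266 − 19q = 0, giving q = 266/19 = 14.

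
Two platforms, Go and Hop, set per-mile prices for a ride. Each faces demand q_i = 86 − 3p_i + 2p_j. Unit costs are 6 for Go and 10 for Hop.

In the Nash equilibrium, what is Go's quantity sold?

62.25

Go's profit: π = (p_{Go} − 6)(86 − 3p_{Go} + 2p_{Hop}).
∂π/∂p_{Go} = 104 − 6p_{Go} + 2p_{Hop} = 0 ⇒ p_{Go} = 52/3 + (1/3)p_{Hop}.
Similarly p_{Hop} = 58/3 + (1/3)p_{Go}.
Plugging p_{Hop} into Go's best response: p_{Go} = 52/3 + (1/3)(58/3 + (1/3)p_{Go}) ⇒ (8/9)p_{Go} = 214/9, so p_{Go} = 26.75.
Then p_{Hop} = 58/3 + (1/3)·26.75 = 28.25.
q_{Go} = 86 − 3·26.75 + 2·28.25 = 62.25.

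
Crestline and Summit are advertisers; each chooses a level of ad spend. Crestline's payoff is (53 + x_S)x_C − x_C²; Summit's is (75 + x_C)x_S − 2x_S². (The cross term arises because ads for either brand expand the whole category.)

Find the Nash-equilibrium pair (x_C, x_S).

41, 29

Expanding Crestline's payoff: 53x_C + x_Sx_C − x_C².
∂π/∂x_C = 53 + x_S − 2x_C = 0, so x_C = 26.5 + 0.5x_S.
Likewise for Summit: x_S = 18.75 + 0.25x_C.
Solving the two reaction functions simultaneously: (1 − (0.5)(0.25))x_C = 26.5 + 0.5·18.75, so 0.875x_C = 35.875 and x_C = 41.
Then x_S = 18.75 + 0.25·41 = 29.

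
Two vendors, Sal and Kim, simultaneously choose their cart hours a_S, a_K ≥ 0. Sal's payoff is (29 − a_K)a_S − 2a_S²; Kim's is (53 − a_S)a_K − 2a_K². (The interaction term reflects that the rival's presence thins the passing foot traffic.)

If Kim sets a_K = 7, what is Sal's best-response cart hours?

Expanding Sal's payoff: 29a_S − a_Ka_S − 2a_S².
∂π/∂a_S = 29 − a_K − 4a_S = 0, so a_S = 7.25 − 0.25a_K.
At a_K = 7: a_S = 7.25 − 0.25·7 = 5.5.

5.5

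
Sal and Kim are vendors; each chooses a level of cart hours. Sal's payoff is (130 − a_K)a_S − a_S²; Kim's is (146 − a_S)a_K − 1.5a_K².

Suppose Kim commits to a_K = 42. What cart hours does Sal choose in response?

Expanding Sal's payoff: 130a_S − a_Ka_S − a_S².
∂π/∂a_S = 130 − a_K − 2a_S = 0, so a_S = 65 − 0.5a_K.
At a_K = 42: a_S = 65 − 0.5·42 = 44.

44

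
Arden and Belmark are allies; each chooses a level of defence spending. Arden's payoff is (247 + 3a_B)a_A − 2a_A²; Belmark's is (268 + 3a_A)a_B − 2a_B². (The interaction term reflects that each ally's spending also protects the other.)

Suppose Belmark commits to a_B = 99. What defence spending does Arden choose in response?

Expanding Arden's payoff: 247a_A + 3a_Ba_A − 2a_A².
∂π/∂a_A = 247 + 3a_B − 4a_A = 0, so a_A = 61.75 + 0.75a_B.
At a_B = 99: a_A = 61.75 + 0.75·99 = 136.

136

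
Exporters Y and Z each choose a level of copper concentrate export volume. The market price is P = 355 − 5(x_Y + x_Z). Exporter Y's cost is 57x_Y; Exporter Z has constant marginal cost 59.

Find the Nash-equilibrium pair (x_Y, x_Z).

Exporter Y's profit: π = x_Y(355 − 5(x_Y + x_Z)) − 57x_Y.
∂π/∂x_Y = 298 − 10x_Y − 5x_Z = 0, so x_Y = 29.8 − 0.5x_Z.
By the same steps for Z: x_Z = 29.6 − 0.5x_Y.
Plugging x_Z into Y's best response: x_Y = 29.8 − 0.5(29.6 − 0.5x_Y) ⇒ 0.75x_Y = 15, so x_Y = 20.
Then x_Z = 29.6 − 0.5·20 = 19.6.

20, 19.6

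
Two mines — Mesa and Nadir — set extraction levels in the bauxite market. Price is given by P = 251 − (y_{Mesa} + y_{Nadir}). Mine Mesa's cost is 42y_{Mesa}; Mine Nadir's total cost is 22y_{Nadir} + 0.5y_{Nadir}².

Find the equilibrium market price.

Mine Mesa's profit: π = y_{Mesa}(251 − (y_{Mesa} + y_{Nadir})) − 42y_{Mesa}.
∂π/∂y_{Mesa} = 209 − 2y_{Mesa} − y_{Nadir} = 0, so y_{Mesa} = 104.5 − 0.5y_{Nadir}.
For Nadir: ∂π/∂y_{Nadir} = 229 − 3y_{Nadir} − y_{Mesa} = 0 ⇒ y_{Nadir} = 229/3 − (1/3)y_{Mesa}.
Plugging y_{Nadir} into Mesa's best response: y_{Mesa} = 104.5 − 0.5(229/3 − (1/3)y_{Mesa}) ⇒ (5/6)y_{Mesa} = 199/3, so y_{Mesa} = 79.6.
Then y_{Nadir} = 229/3 − (1/3)·79.6 = 49.8.
Equilibrium price: P = 251 − 129.4 = 121.6.

121.6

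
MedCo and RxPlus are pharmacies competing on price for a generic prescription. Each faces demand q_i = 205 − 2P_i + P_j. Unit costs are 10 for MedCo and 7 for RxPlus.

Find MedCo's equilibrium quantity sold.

129.2

MedCo's profit: π = (P_{MedCo} − 10)(205 − 2P_{MedCo} + P_{RxPlus}).
∂π/∂P_{MedCo} = 225 − 4P_{MedCo} + P_{RxPlus} = 0 ⇒ P_{MedCo} = 56.25 + 0.25P_{RxPlus}.
Similarly P_{RxPlus} = 54.75 + 0.25P_{MedCo}.
Substituting the second reaction function into the first: P_{MedCo} = 56.25 + 0.25(54.75 + 0.25P_{MedCo}), which gives 0.9375P_{MedCo} = 69.9375 ⇒ P_{MedCo} = 74.6.
Then P_{RxPlus} = 54.75 + 0.25·74.6 = 73.4.
q_{MedCo} = 205 − 2·74.6 + 73.4 = 129.2.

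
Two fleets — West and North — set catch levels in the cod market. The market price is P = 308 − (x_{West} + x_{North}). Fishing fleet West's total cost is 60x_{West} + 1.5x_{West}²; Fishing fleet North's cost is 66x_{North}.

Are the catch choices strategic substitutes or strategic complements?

strategic substitutes

Fishing fleet West's profit: π = x_{West}(308 − (x_{West} + x_{North})) − 60x_{West} − 1.5x_{West}².
∂π/∂x_{West} = 248 − 5x_{West} − x_{North} = 0, so x_{West} = 49.6 − 0.2x_{North}.
The best-response slope dx_{West}/dx_{North} = −0.2 < 0: the reaction function is downward-sloping, so the choices are strategic substitutes.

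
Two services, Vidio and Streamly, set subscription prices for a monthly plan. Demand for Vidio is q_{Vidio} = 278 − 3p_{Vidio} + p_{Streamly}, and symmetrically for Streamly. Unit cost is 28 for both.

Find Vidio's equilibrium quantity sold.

Vidio's profit: π = (p_{Vidio} − 28)(278 − 3p_{Vidio} + p_{Streamly}).
∂π/∂p_{Vidio} = 362 − 6p_{Vidio} + p_{Streamly} = 0 ⇒ p_{Vidio} = 181/3 + (1/6)p_{Streamly}.
By symmetry p_{Streamly} = p_{Vidio}; substituting into the reaction function, (5/6)p_{Vidio} = 181/3 and p_{Vidio} = 72.4.
q_{Vidio} = 278 − 3·72.4 + 72.4 = 133.2.

133.2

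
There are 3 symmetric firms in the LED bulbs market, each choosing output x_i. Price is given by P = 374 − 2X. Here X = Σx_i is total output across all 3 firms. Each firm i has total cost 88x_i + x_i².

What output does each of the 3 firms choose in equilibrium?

A representative firm's profit is π_i = x_i(374 − 2X) − 88x_i − x_i², with X = x_i + Σ_{j≠i} x_j.
First-order condition: 286 − 6x_i − 2Σ_{j≠i} x_j = 0.
In a symmetric equilibrium every firm chooses the same x, so Σ_{j≠i} x_j = 2x. The condition becomes 286 − 10x = 0, giving x = 286/10 = 28.6.

28.6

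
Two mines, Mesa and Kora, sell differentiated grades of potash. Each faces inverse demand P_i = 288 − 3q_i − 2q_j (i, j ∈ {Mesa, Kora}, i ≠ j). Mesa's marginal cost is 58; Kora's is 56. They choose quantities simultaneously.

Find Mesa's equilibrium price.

Mine Mesa's profit: π = q_{Mesa}(288 − 3q_{Mesa} − 2q_{Kora}) − 58q_{Mesa}.
∂π/∂q_{Mesa} = 230 − 6q_{Mesa} − 2q_{Kora} = 0 ⇒ q_{Mesa} = 115/3 − (1/3)q_{Kora}.
Similarly q_{Kora} = 116/3 − (1/3)q_{Mesa}.
Solving the two reaction functions simultaneously: (1 − (−1/3)(−1/3))q_{Mesa} = 115/3 − (1/3)·(116/3), so (8/9)q_{Mesa} = 229/9 and q_{Mesa} = 28.625.
Then q_{Kora} = 116/3 − (1/3)·28.625 = 29.125.
P_{Mesa} = 288 − 3·28.625 − 2·29.125 = 143.875.

143.875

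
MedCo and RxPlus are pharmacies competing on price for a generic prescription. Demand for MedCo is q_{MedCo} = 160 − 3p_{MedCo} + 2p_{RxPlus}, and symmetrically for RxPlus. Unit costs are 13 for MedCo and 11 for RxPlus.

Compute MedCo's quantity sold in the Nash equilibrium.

MedCo's profit: π = (p_{MedCo} − 13)(160 − 3p_{MedCo} + 2p_{RxPlus}).
∂π/∂p_{MedCo} = 199 − 6p_{MedCo} + 2p_{RxPlus} = 0 ⇒ p_{MedCo} = 199/6 + (1/3)p_{RxPlus}.
Similarly p_{RxPlus} = 193/6 + (1/3)p_{MedCo}.
Plugging p_{RxPlus} into MedCo's best response: p_{MedCo} = 199/6 + (1/3)(193/6 + (1/3)p_{MedCo}) ⇒ (8/9)p_{MedCo} = 395/9, so p_{MedCo} = 49.375.
Then p_{RxPlus} = 193/6 + (1/3)·49.375 = 48.625.
q_{MedCo} = 160 − 3·49.375 + 2·48.625 = 109.125.

109.125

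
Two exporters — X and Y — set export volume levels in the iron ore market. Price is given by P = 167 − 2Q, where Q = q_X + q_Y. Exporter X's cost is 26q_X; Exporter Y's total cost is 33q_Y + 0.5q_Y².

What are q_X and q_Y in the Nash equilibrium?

Exporter X's profit: π = q_X(167 − 2(q_X + q_Y)) − 26q_X.
∂π/∂q_X = 141 − 4q_X − 2q_Y = 0, so q_X = 35.25 − 0.5q_Y.
For Y: ∂π/∂q_Y = 134 − 5q_Y − 2q_X = 0 ⇒ q_Y = 26.8 − 0.4q_X.
Substituting the second reaction function into the first: q_X = 35.25 − 0.5(26.8 − 0.4q_X), which gives 0.8q_X = 21.85 ⇒ q_X = 27.3125.
Then q_Y = 26.8 − 0.4·27.3125 = 15.875.

27.3125, 15.875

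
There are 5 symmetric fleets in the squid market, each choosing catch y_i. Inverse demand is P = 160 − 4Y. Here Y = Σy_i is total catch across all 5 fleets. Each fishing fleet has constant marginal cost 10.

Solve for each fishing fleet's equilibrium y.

A representative fishing fleet's profit is π_i = y_i(160 − 4Y) − 10y_i, with Y = y_i + Σ_{j≠i} y_j.
First-order condition: 150 − 8y_i − 4Σ_{j≠i} y_j = 0.
With identical fishing fleets, set every y_j = y: then 150 − 8y − 16y = 0, i.e. y = 150/24 = 6.25.

6.25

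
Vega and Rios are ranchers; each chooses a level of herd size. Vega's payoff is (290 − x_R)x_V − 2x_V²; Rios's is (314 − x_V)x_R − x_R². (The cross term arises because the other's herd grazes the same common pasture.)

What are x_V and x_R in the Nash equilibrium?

Expanding Vega's payoff: 290x_V − x_Rx_V − 2x_V².
∂π/∂x_V = 290 − x_R − 4x_V = 0, so x_V = 72.5 − 0.25x_R.
Likewise for Rios: x_R = 157 − 0.5x_V.
Substituting the second reaction function into the first: x_V = 72.5 − 0.25(157 − 0.5x_V), which gives 0.875x_V = 33.25 ⇒ x_V = 38.
Then x_R = 157 − 0.5·38 = 138.

38, 138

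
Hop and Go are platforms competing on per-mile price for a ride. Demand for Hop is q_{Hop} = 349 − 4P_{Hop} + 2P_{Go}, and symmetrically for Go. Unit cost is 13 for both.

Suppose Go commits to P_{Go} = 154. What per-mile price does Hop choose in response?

88.625

Hop's profit: π = (P_{Hop} − 13)(349 − 4P_{Hop} + 2P_{Go}).
∂π/∂P_{Hop} = 401 − 8P_{Hop} + 2P_{Go} = 0 ⇒ P_{Hop} = 50.125 + 0.25P_{Go}.
At P_{Go} = 154: P_{Hop} = 50.125 + 0.25·154 = 88.625.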